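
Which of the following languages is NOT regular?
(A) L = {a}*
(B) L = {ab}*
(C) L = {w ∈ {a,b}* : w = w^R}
(C) {w ∈ {a,b}* : w = w^R}

(C) L = {w ∈ {a,b}* : w = w^R} is NOT regular.

The pumping lemma can be used to prove this:
After pumping, the string is no longer symmetric

The other languages are regular because they can be recognized by finite automata.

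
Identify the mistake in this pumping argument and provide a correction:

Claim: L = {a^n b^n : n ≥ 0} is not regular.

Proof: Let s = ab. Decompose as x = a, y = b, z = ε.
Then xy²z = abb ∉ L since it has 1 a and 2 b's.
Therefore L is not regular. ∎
Error: The string s = ab might be shorter than the pumping length p.

Correction: Choose s = a^p b^p to ensure |s| ≥ p. Also, the decomposition is wrong: with |xy| ≤ p, y cannot include b's when s starts with p a's.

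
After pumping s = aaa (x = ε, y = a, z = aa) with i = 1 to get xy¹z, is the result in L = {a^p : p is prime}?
Yes

xy¹z = ε · a · aa = aaa.
aaa has length 3, which is prime, so it is in L.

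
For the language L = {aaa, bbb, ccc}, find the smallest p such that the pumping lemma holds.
p = 4

For a finite language L, the pumping lemma holds vacuously if p > max|s| for s ∈ L.

The longest string in L = {aaa, bbb, ccc} has length 3.
If p = 4, then no string s ∈ L has |s| ≥ p, so the condition is vacuously true.

The minimum pumping length is p = 4.

Why no smaller p works: for any p ≤ 3, the longest string s ∈ L has |s| = 3 ≥ p, so it would
have to be pumpable; but pumping up (i = 2, 3, ...) produces ever longer strings, which cannot all lie in the
finite language L. So the pumping property fails for every p ≤ 3.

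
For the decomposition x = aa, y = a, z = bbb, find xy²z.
aaaabbb

Given x = 'aa', y = 'a', z = 'bbb' and i = 2:

xy^2z = x + y·y·...·y (2 times) + z
       = 'aa' + 'a'^2 + 'bbb'
       = 'aa' + 'aa' + 'bbb'
       = 'aaaabbb'

The pumped string is 'aaaabbb' with length 7.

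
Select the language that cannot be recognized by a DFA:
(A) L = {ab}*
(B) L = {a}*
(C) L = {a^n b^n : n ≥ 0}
(C) {a^n b^n : n ≥ 0}

(C) L = {a^n b^n : n ≥ 0} is NOT regular.

The pumping lemma can be used to prove this:
After pumping, the number of a's and b's become unequal

The other languages are regular because they can be recognized by finite automata.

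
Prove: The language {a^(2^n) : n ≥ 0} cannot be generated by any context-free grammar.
Assume for contradiction that L is context-free, and let p ≥ 1 be the pumping length given by the pumping lemma for CFLs.
Choose s = a^(2^p). Then s ∈ L and |s| = 2^p ≥ p.
By the CFL pumping lemma, s = uvxyz for some u, v, x, y, z with |vxy| ≤ p, |vy| ≥ 1, and uv^i xy^i z ∈ L for every i ≥ 0.
All symbols are a's, so only lengths matter: let k = |vy|, with 1 ≤ k ≤ |vxy| ≤ p < 2^p.

Take i = 2: |uv²xy²z| = 2^p + k, and 2^p < 2^p + k < 2^p + 2^p = 2^(p+1).
So the length lies strictly between consecutive powers of two and is not a power of 2; uv²xy²z ∉ L.

This contradicts the CFL pumping lemma, which requires uv^i xy^i z ∈ L for all i ≥ 0.
Hence L = {a^(2^n) : n ≥ 0} is not context-free. ∎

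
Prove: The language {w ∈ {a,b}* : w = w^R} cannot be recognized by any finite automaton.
Assume for contradiction that L is regular, and let p ≥ 1 be the pumping length given by the pumping lemma.
Choose s = a^p b a^p. Then s ∈ L (it reads the same in both directions) and |s| = 2p + 1 ≥ p.
By the pumping lemma, s = xyz for some x, y, z with |xy| ≤ p, |y| ≥ 1, and xy^i z ∈ L for every i ≥ 0.
Since |xy| ≤ p and the first p symbols of s are all a's, y = a^k for some k with 1 ≤ k ≤ p.

Take i = 2: xy²z = a^(p + k) b a^p.
Its reversal is a^p b a^(p + k). These differ because the block of a's before the unique b has length p + k in one and p in the other, and p + k ≠ p since k ≥ 1. So xy²z is not a palindrome, i.e. xy²z ∉ L.

This contradicts the pumping lemma, which requires xy^i z ∈ L for all i ≥ 0.
Hence L = {w ∈ {a,b}* : w = w^R} is not regular. ∎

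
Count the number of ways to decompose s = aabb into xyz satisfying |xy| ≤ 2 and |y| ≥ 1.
3

For s = 'aabb' with pumping length p = 2:

Constraints: |xy| ≤ 2, |y| > 0

Valid decompositions (|xy| ≤ p, |y| ≥ 1):
  • x='', y='a', z='abb'
  • x='a', y='a', z='bb'
  • x='', y='aa', z='bb'

Total count: 3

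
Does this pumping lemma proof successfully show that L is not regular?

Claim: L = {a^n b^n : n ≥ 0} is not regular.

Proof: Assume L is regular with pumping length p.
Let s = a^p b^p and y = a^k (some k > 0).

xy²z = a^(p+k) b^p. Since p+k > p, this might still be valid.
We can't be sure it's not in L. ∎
The proof is INCORRECT.

Error: The conclusion is wrong.
xy²z = a^(p+k) b^p is definitely NOT in L because the number of a's (p+k) ≠ number of b's (p).
The proof incorrectly doubts what is actually a valid contradiction.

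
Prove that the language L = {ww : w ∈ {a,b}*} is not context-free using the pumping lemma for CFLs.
Assume for contradiction that L is context-free, and let p ≥ 1 be the pumping length given by the pumping lemma for CFLs.
Choose s = a^p b^p a^p b^p. Then s ∈ L (take w = a^p b^p) and |s| = 4p ≥ p.
By the CFL pumping lemma, s = uvxyz for some u, v, x, y, z with |vxy| ≤ p, |vy| ≥ 1, and uv^i xy^i z ∈ L for every i ≥ 0.

Write s as four blocks A₁ B₁ A₂ B₂ with A₁ = A₂ = a^p and B₁ = B₂ = b^p. Since |vxy| ≤ p, the window vxy lies inside at most two adjacent blocks. Take i = 0 and let t = uxz, so |t| = 4p − |vy| with 1 ≤ |vy| ≤ p. If |t| is odd, t ∉ L immediately, so assume |vy| is even (hence |vy| ≥ 2) and |t|/2 = 2p − |vy|/2, which satisfies p ≤ |t|/2 ≤ 2p − 1.

Case 1 (vxy inside A₁B₁): t = a^(p−j) b^(p−l) a^p b^p with j + l = |vy|. The second half of t has length < 2p, so it is a suffix of the trailing a^p b^p and ends in b; the first half is a^(p−j) b^(p−l) a^((j+l)/2), which ends in a because (j+l)/2 ≥ 1. The halves differ, so t ∉ L.

Case 2 (vxy inside B₁A₂, straddling the middle): t = a^p b^(p−j) a^(p−l) b^p with j + l = |vy|. If t = ww, then w is a prefix of t of length ≥ p, so w begins with a^p; and w is a suffix of t of length ≥ p, so w ends with b^p. That forces |w| ≥ 2p, contradicting |w| = |t|/2 ≤ 2p − 1. So t ∉ L.

Case 3 (vxy inside A₂B₂): t = a^p b^p a^(p−j) b^(p−l) with j + l = |vy|. The first half of t is a prefix of a^p b^p, so it begins with a; the second half is b^((j+l)/2) a^(p−j) b^(p−l), which begins with b. The halves differ, so t ∉ L.

In every case uv⁰xy⁰z = uxz ∉ L.

This contradicts the CFL pumping lemma, which requires uv^i xy^i z ∈ L for all i ≥ 0.
Hence L = {ww : w ∈ {a,b}*} is not context-free. ∎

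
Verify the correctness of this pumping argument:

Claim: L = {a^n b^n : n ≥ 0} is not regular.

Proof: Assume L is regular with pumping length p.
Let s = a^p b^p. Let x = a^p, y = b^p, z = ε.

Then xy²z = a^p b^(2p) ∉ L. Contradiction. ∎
The proof is INCORRECT.

Error: The decomposition violates |xy| ≤ p.
With x = a^p and y = b^p, we have |xy| = 2p > p.
The pumping lemma requires |xy| ≤ p, so y must be within the first p characters.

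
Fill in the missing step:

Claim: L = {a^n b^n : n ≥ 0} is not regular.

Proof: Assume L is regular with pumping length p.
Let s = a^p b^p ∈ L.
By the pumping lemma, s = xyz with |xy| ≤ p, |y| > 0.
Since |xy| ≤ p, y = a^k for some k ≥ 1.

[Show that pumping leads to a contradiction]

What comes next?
Consider xy²z = a^(p+k) b^p.

Since k ≥ 1, we have p + k > p.
So xy²z has more a's than b's: (p+k) a's vs p b's.
This means xy²z ∉ L because a^n b^n requires equal counts.

This contradicts the pumping lemma which states xy²z ∈ L.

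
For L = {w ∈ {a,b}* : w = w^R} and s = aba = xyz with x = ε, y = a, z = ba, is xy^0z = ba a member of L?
No

xy⁰z = ε · ε · ba = ba.
ba reversed is ab ≠ ba, so it is not a palindrome and is not in L.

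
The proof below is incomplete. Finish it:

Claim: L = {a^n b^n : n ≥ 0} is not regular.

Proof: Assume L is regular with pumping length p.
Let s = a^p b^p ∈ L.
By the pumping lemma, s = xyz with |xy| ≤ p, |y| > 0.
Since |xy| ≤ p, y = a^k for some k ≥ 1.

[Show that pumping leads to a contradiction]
Consider xy²z = a^(p+k) b^p.

Since k ≥ 1, we have p + k > p.
So xy²z has more a's than b's: (p+k) a's vs p b's.
This means xy²z ∉ L because a^n b^n requires equal counts.

This contradicts the pumping lemma which states xy²z ∈ L.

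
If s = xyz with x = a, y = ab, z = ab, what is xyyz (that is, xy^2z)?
aababab

Given x = 'a', y = 'ab', z = 'ab' and i = 2:

xy^2z = x + y·y·...·y (2 times) + z
       = 'a' + 'ab'^2 + 'ab'
       = 'a' + 'abab' + 'ab'
       = 'aababab'

The pumped string is 'aababab' with length 7.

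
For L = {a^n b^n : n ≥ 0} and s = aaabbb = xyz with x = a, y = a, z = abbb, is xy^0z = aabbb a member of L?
No

xy⁰z = a · ε · abbb = aabbb.
aabbb has 2 a's and 3 b's; 2 ≠ 3, so it is not in L.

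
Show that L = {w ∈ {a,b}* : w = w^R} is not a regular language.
Assume for contradiction that L is regular, and let p ≥ 1 be the pumping length given by the pumping lemma.
Choose s = a^p b a^p. Then s ∈ L (it reads the same in both directions) and |s| = 2p + 1 ≥ p.
By the pumping lemma, s = xyz for some x, y, z with |xy| ≤ p, |y| ≥ 1, and xy^i z ∈ L for every i ≥ 0.
Since |xy| ≤ p and the first p symbols of s are all a's, y = a^k for some k with 1 ≤ k ≤ p.

Take i = 0: xy⁰z = a^(p − k) b a^p.
Its reversal is a^p b a^(p − k). These differ because the block of a's before the unique b has length p − k in one and p in the other, and p − k ≠ p since k ≥ 1. So xy⁰z is not a palindrome, i.e. xy⁰z ∉ L.

This contradicts the pumping lemma, which requires xy^i z ∈ L for all i ≥ 0.
Hence L = {w ∈ {a,b}* : w = w^R} is not regular. ∎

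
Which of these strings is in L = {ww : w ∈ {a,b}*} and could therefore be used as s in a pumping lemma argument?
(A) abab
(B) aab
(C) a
(A) abab

The pumping lemma is applied to a string s that lies in L, so first check membership of each option:
- (A) abab splits into halves ab · ab, which are equal, so it is in L (w = ab) ✓
- (B) aab has odd length 3, so it cannot be written as ww and is not in L ✗
- (C) a has odd length 1, so it cannot be written as ww and is not in L ✗

Only (A) abab is in L, so it is the only candidate that could play the role of s.
(In a complete proof one picks s in terms of the pumping length p so that |s| ≥ p is guaranteed; a fixed string like abab illustrates the shape of such an s.)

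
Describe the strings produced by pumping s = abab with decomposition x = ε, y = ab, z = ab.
{xy^i z : i ≥ 0} = {(ab)^(i+1) : i ≥ 0} = {ab, abab, ababab, ...}

With x = ε, y = ab, z = ab: Pumping 'ab' gives strings of alternating a's and b's.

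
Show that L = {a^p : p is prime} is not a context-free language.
Assume for contradiction that L is context-free, and let p ≥ 1 be the pumping length given by the pumping lemma for CFLs.
Choose a prime q with q ≥ p and let s = a^q. Then s ∈ L and |s| = q ≥ p.
By the CFL pumping lemma, s = uvxyz for some u, v, x, y, z with |vxy| ≤ p, |vy| ≥ 1, and uv^i xy^i z ∈ L for every i ≥ 0.
All symbols are a's, so only lengths matter: let k = |vy|, with 1 ≤ k ≤ p. Then |uv^i xy^i z| = q + (i − 1)k.

Take i = q + 1: the length is q + qk = q(k + 1).
Both factors satisfy q ≥ 2 and k + 1 ≥ 2, so q(k + 1) is composite and uv^(q+1) xy^(q+1) z ∉ L.

This contradicts the CFL pumping lemma, which requires uv^i xy^i z ∈ L for all i ≥ 0.
Hence L = {a^p : p is prime} is not context-free. ∎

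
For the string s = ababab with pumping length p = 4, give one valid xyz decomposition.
x = 'ab', y = 'a', z = 'bab'

For s = ababab and p = 4, one valid decomposition is:
- x = 'ab' (length 2)
- y = 'a' (length 1)
- z = 'bab' (length 3)

Verification:
- xyz = 'ab' + 'a' + 'bab' = ababab ✓
- |xy| = 3 ≤ 4 ✓
- |y| = 1 > 0 ✓

All pumping lemma constraints are satisfied.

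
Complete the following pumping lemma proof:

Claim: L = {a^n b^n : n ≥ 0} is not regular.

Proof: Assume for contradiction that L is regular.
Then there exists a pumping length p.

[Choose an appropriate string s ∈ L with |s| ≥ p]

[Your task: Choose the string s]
s = a^p b^p

This string is in L (has equal a's and b's) and has length 2p ≥ p.
Any decomposition xyz with |xy| ≤ p means y consists only of a's,
so pumping will unbalance the counts.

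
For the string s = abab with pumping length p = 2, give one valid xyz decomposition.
x = 'a', y = 'b', z = 'ab'

For s = abab and p = 2, one valid decomposition is:
- x = 'a' (length 1)
- y = 'b' (length 1)
- z = 'ab' (length 2)

Verification:
- xyz = 'a' + 'b' + 'ab' = abab ✓
- |xy| = 2 ≤ 2 ✓
- |y| = 1 > 0 ✓

All pumping lemma constraints are satisfied.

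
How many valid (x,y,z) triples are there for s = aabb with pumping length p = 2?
3

For s = 'aabb' with pumping length p = 2:

Constraints: |xy| ≤ 2, |y| > 0

Valid decompositions (|xy| ≤ p, |y| ≥ 1):
  • x='', y='a', z='abb'
  • x='a', y='a', z='bb'
  • x='', y='aa', z='bb'

Total count: 3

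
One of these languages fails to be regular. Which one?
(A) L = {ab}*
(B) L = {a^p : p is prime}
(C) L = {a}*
(B) {a^p : p is prime}

(B) L = {a^p : p is prime} is NOT regular.

The pumping lemma can be used to prove this:
After pumping, the length becomes composite

The other languages are regular because they can be recognized by finite automata.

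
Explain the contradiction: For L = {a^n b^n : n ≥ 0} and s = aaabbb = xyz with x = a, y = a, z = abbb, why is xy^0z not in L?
xy⁰z = aabbb ∉ L

Pumping with i = 0 replaces y = a by y⁰ = ε:
- Original: s = xyz = aaabbb; aaabbb = a^3 b^3 has equal counts (3 = 3), so it is in L
- Pumped: xy⁰z = a · ε · abbb = aabbb
- aabbb has 2 a's and 3 b's; 2 ≠ 3, so it is not in L

The pumping lemma would require xy⁰z ∈ L, so this decomposition yields a contradiction.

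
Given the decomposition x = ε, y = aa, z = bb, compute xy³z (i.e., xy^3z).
aaaaaabb

Given x = '', y = 'aa', z = 'bb' and i = 3:

xy^3z = x + y·y·...·y (3 times) + z
       = '' + 'aa'^3 + 'bb'
       = '' + 'aaaaaa' + 'bb'
       = 'aaaaaabb'

The pumped string is 'aaaaaabb' with length 8.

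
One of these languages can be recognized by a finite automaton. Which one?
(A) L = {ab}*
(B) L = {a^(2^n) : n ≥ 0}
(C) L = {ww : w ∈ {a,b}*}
(A) {ab}*

(A) L = {ab}* is regular.

This can be recognized by a finite automaton (DFA/NFA).
Regular expressions like {ab}* define regular languages.

The other choices are not regular:
- {ww : w ∈ {a,b}*}: After pumping, the two halves no longer match
- {a^(2^n) : n ≥ 0}: After pumping, length is no longer a power of 2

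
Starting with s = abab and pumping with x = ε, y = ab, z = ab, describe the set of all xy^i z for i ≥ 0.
{xy^i z : i ≥ 0} = {(ab)^(i+1) : i ≥ 0} = {ab, abab, ababab, ...}

With x = ε, y = ab, z = ab: Pumping 'ab' gives strings of alternating a's and b's.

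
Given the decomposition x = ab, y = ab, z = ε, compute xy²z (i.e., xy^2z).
ababab

Given x = 'ab', y = 'ab', z = '' and i = 2:

xy^2z = x + y·y·...·y (2 times) + z
       = 'ab' + 'ab'^2 + ''
       = 'ab' + 'abab' + ''
       = 'ababab'

The pumped string is 'ababab' with length 6.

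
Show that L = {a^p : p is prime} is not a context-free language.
Assume for contradiction that L is context-free, and let p ≥ 1 be the pumping length given by the pumping lemma for CFLs.
Choose a prime q with q ≥ p and let s = a^q. Then s ∈ L and |s| = q ≥ p.
By the CFL pumping lemma, s = uvxyz for some u, v, x, y, z with |vxy| ≤ p, |vy| ≥ 1, and uv^i xy^i z ∈ L for every i ≥ 0.
All symbols are a's, so only lengths matter: let k = |vy|, with 1 ≤ k ≤ p. Then |uv^i xy^i z| = q + (i − 1)k.

Take i = q + 1: the length is q + qk = q(k + 1).
Both factors satisfy q ≥ 2 and k + 1 ≥ 2, so q(k + 1) is composite and uv^(q+1) xy^(q+1) z ∉ L.

This contradicts the CFL pumping lemma, which requires uv^i xy^i z ∈ L for all i ≥ 0.
Hence L = {a^p : p is prime} is not context-free. ∎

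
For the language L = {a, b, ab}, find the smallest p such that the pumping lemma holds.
p = 3

For a finite language L, the pumping lemma holds vacuously if p > max|s| for s ∈ L.

The longest string in L = {a, b, ab} has length 2.
If p = 3, then no string s ∈ L has |s| ≥ p, so the condition is vacuously true.

The minimum pumping length is p = 3.

Why no smaller p works: for any p ≤ 2, the longest string s ∈ L has |s| = 2 ≥ p, so it would
have to be pumpable; but pumping up (i = 2, 3, ...) produces ever longer strings, which cannot all lie in the
finite language L. So the pumping property fails for every p ≤ 2.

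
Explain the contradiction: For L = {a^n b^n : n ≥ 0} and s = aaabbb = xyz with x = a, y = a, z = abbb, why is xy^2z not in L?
xy²z = aaaabbb ∉ L

Pumping with i = 2 replaces y = a by y² = aa:
- Original: s = xyz = aaabbb; aaabbb = a^3 b^3 has equal counts (3 = 3), so it is in L
- Pumped: xy²z = a · aa · abbb = aaaabbb
- aaaabbb has 4 a's and 3 b's; 4 ≠ 3, so it is not in L

The pumping lemma would require xy²z ∈ L, so this decomposition yields a contradiction.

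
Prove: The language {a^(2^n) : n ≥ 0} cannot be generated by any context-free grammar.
Assume for contradiction that L is context-free, and let p ≥ 1 be the pumping length given by the pumping lemma for CFLs.
Choose s = a^(2^p). Then s ∈ L and |s| = 2^p ≥ p.
By the CFL pumping lemma, s = uvxyz for some u, v, x, y, z with |vxy| ≤ p, |vy| ≥ 1, and uv^i xy^i z ∈ L for every i ≥ 0.
All symbols are a's, so only lengths matter: let k = |vy|, with 1 ≤ k ≤ |vxy| ≤ p < 2^p.

Take i = 2: |uv²xy²z| = 2^p + k, and 2^p < 2^p + k < 2^p + 2^p = 2^(p+1).
So the length lies strictly between consecutive powers of two and is not a power of 2; uv²xy²z ∉ L.

This contradicts the CFL pumping lemma, which requires uv^i xy^i z ∈ L for all i ≥ 0.
Hence L = {a^(2^n) : n ≥ 0} is not context-free. ∎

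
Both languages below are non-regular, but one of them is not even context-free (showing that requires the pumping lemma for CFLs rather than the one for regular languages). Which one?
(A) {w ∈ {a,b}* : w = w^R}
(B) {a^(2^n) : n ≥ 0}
(B) {a^(2^n) : n ≥ 0}

(B) {a^(2^n) : n ≥ 0} requires the CFL pumping lemma.

- {w ∈ {a,b}* : w = w^R} is context-free (but not regular)
  • Can be shown non-regular with the regular pumping lemma
  • After pumping, the string is no longer symmetric

- {a^(2^n) : n ≥ 0} is NOT context-free
  • Requires the CFL pumping lemma to prove
  • Gaps between powers of 2 grow exponentially

The CFL pumping lemma is "stronger" in that it can prove non-membership
in the larger class of context-free languages.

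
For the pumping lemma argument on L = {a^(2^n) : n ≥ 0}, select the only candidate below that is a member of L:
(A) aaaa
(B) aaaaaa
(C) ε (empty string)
(A) aaaa

The pumping lemma is applied to a string s that lies in L, so first check membership of each option:
- (A) aaaa has length 4 = 2^2, so it is in L ✓
- (B) aaaaaa has length 6, strictly between 2^2 = 4 and 2^3 = 8, so it is not in L ✗
- (C) ε has length 0, which is not a power of 2, so it is not in L ✗

Only (A) aaaa is in L, so it is the only candidate that could play the role of s.
(In a complete proof one picks s in terms of the pumping length p so that |s| ≥ p is guaranteed; a fixed string like aaaa illustrates the shape of such an s.)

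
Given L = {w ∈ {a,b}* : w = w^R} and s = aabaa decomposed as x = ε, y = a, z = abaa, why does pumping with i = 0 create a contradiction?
xy⁰z = abaa ∉ L

Pumping with i = 0 replaces y = a by y⁰ = ε:
- Original: s = xyz = aabaa; aabaa reversed is aabaa, the same string, so it is a palindrome and is in L
- Pumped: xy⁰z = ε · ε · abaa = abaa
- abaa reversed is aaba ≠ abaa, so it is not a palindrome and is not in L

The pumping lemma would require xy⁰z ∈ L, so this decomposition yields a contradiction.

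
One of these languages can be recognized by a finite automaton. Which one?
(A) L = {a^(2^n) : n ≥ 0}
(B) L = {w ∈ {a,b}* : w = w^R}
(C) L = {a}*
(C) {a}*

(C) L = {a}* is regular.

This can be recognized by a finite automaton (DFA/NFA).
Regular expressions like {a}* define regular languages.

The other choices are not regular:
- {w ∈ {a,b}* : w = w^R}: After pumping, the string is no longer symmetric
- {a^(2^n) : n ≥ 0}: After pumping, length is no longer a power of 2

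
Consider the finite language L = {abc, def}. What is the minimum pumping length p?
p = 4

For a finite language L, the pumping lemma holds vacuously if p > max|s| for s ∈ L.

The longest string in L = {abc, def} has length 3.
If p = 4, then no string s ∈ L has |s| ≥ p, so the condition is vacuously true.

The minimum pumping length is p = 4.

Why no smaller p works: for any p ≤ 3, the longest string s ∈ L has |s| = 3 ≥ p, so it would
have to be pumpable; but pumping up (i = 2, 3, ...) produces ever longer strings, which cannot all lie in the
finite language L. So the pumping property fails for every p ≤ 3.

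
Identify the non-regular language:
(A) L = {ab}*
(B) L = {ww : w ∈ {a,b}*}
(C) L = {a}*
(B) {ww : w ∈ {a,b}*}

(B) L = {ww : w ∈ {a,b}*} is NOT regular.

The pumping lemma can be used to prove this:
After pumping, the two halves no longer match

The other languages are regular because they can be recognized by finite automata.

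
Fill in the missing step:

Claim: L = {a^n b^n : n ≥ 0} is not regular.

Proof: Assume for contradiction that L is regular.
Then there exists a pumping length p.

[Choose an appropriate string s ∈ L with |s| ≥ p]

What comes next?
s = a^p b^p

This string is in L (has equal a's and b's) and has length 2p ≥ p.
Any decomposition xyz with |xy| ≤ p means y consists only of a's,
so pumping will unbalance the counts.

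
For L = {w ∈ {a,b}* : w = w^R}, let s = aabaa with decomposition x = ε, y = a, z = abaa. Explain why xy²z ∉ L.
xy²z = aaabaa ∉ L

Pumping with i = 2 replaces y = a by y² = aa:
- Original: s = xyz = aabaa; aabaa reversed is aabaa, the same string, so it is a palindrome and is in L
- Pumped: xy²z = ε · aa · abaa = aaabaa
- aaabaa reversed is aabaaa ≠ aaabaa, so it is not a palindrome and is not in L

The pumping lemma would require xy²z ∈ L, so this decomposition yields a contradiction.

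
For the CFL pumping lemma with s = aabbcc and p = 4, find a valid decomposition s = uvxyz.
u='a', v='a', x='bb', y='c', z='c'

For s = aabbcc with pumping length p = 4:

One valid decomposition:
- u = 'a'
- v = 'a'
- x = 'bb'
- y = 'c'
- z = 'c'

Verification:
- uvxyz = 'a' + 'a' + 'bb' + 'c' + 'c' = aabbcc ✓
- |vxy| = |'abbc'| = 4 ≤ 4 ✓
- |vy| = |'ac'| = 2 > 0 ✓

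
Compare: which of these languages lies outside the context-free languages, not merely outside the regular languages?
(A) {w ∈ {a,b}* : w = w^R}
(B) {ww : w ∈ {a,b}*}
(B) {ww : w ∈ {a,b}*}

(B) {ww : w ∈ {a,b}*} requires the CFL pumping lemma.

- {w ∈ {a,b}* : w = w^R} is context-free (but not regular)
  • Can be shown non-regular with the regular pumping lemma
  • After pumping, the string is no longer symmetric

- {ww : w ∈ {a,b}*} is NOT context-free
  • Requires the CFL pumping lemma to prove
  • Even a PDA cannot compare two arbitrary halves symbol by symbol; CFL pumping on a^p b^p a^p b^p fails

The CFL pumping lemma is "stronger" in that it can prove non-membership
in the larger class of context-free languages.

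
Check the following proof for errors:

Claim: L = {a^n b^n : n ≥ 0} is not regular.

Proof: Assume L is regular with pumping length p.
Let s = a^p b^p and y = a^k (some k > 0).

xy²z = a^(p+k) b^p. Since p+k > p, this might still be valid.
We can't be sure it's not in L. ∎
The proof is INCORRECT.

Error: The conclusion is wrong.
xy²z = a^(p+k) b^p is definitely NOT in L because the number of a's (p+k) ≠ number of b's (p).
The proof incorrectly doubts what is actually a valid contradiction.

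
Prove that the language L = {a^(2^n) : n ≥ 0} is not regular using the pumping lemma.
Assume for contradiction that L is regular, and let p ≥ 1 be the pumping length given by the pumping lemma.
Choose s = a^(2^p). Then s ∈ L and |s| = 2^p ≥ p.
By the pumping lemma, s = xyz for some x, y, z with |xy| ≤ p, |y| ≥ 1, and xy^i z ∈ L for every i ≥ 0.
Here y = a^k for some k with 1 ≤ k ≤ |xy| ≤ p, and p < 2^p.

Take i = 2: |xy²z| = 2^p + k.
Now 2^p < 2^p + k ≤ 2^p + p < 2^p + 2^p = 2^(p+1).
So |xy²z| lies strictly between the consecutive powers of two 2^p and 2^(p+1), hence is not a power of 2, and xy²z ∉ L.

This contradicts the pumping lemma, which requires xy^i z ∈ L for all i ≥ 0.
Hence L = {a^(2^n) : n ≥ 0} is not regular. ∎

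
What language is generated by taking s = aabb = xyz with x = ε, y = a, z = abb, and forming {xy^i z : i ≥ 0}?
{xy^i z : i ≥ 0} = {a^(i+1) b^2 : i ≥ 0} = {abb, aabb, aaabb, ...}

With x = ε, y = a, z = abb: Starting with aabb and pumping the first 'a' (z = abb keeps the second 'a'), we get strings with i+1 a's followed by 2 b's for i = 0, 1, 2, ...; note bb is not produced because z always contributes one a.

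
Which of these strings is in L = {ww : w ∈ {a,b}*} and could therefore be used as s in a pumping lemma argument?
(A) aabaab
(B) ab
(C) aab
(A) aabaab

The pumping lemma is applied to a string s that lies in L, so first check membership of each option:
- (A) aabaab splits into halves aab · aab, which are equal, so it is in L (w = aab) ✓
- (B) ab has length 2; its halves are a and b, which differ, so it is not in L ✗
- (C) aab has odd length 3, so it cannot be written as ww and is not in L ✗

Only (A) aabaab is in L, so it is the only candidate that could play the role of s.
(In a complete proof one picks s in terms of the pumping length p so that |s| ≥ p is guaranteed; a fixed string like aabaab illustrates the shape of such an s.)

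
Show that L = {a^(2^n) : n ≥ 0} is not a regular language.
Assume for contradiction that L is regular, and let p ≥ 1 be the pumping length given by the pumping lemma.
Choose s = a^(2^p). Then s ∈ L and |s| = 2^p ≥ p.
By the pumping lemma, s = xyz for some x, y, z with |xy| ≤ p, |y| ≥ 1, and xy^i z ∈ L for every i ≥ 0.
Here y = a^k for some k with 1 ≤ k ≤ |xy| ≤ p, and p < 2^p.

Take i = 2: |xy²z| = 2^p + k.
Now 2^p < 2^p + k ≤ 2^p + p < 2^p + 2^p = 2^(p+1).
So |xy²z| lies strictly between the consecutive powers of two 2^p and 2^(p+1), hence is not a power of 2, and xy²z ∉ L.

This contradicts the pumping lemma, which requires xy^i z ∈ L for all i ≥ 0.
Hence L = {a^(2^n) : n ≥ 0} is not regular. ∎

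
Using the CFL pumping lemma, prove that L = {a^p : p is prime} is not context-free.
Assume for contradiction that L is context-free, and let p ≥ 1 be the pumping length given by the pumping lemma for CFLs.
Choose a prime q with q ≥ p and let s = a^q. Then s ∈ L and |s| = q ≥ p.
By the CFL pumping lemma, s = uvxyz for some u, v, x, y, z with |vxy| ≤ p, |vy| ≥ 1, and uv^i xy^i z ∈ L for every i ≥ 0.
All symbols are a's, so only lengths matter: let k = |vy|, with 1 ≤ k ≤ p. Then |uv^i xy^i z| = q + (i − 1)k.

Take i = q + 1: the length is q + qk = q(k + 1).
Both factors satisfy q ≥ 2 and k + 1 ≥ 2, so q(k + 1) is composite and uv^(q+1) xy^(q+1) z ∉ L.

This contradicts the CFL pumping lemma, which requires uv^i xy^i z ∈ L for all i ≥ 0.
Hence L = {a^p : p is prime} is not context-free. ∎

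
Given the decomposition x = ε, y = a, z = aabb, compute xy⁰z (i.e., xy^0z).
aabb

Given x = '', y = 'a', z = 'aabb' and i = 0:

xy^0z = x + y·y·...·y (0 times) + z
       = '' + 'a'^0 + 'aabb'
       = '' + '' + 'aabb'
       = 'aabb'

The pumped string is 'aabb' with length 4.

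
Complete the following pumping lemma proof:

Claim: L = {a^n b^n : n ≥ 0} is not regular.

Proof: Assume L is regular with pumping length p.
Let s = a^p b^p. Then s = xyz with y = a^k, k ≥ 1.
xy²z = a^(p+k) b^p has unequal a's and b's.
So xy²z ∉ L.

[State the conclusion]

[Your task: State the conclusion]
This contradicts the pumping lemma for regular languages,
which guarantees xy^i z ∈ L for all i ≥ 0.

Since our assumption that L is regular leads to a contradiction,
we conclude that L = {a^n b^n : n ≥ 0} is NOT regular. ∎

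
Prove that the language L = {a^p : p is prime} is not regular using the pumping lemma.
Assume for contradiction that L is regular, and let p ≥ 1 be the pumping length given by the pumping lemma.
Choose a prime q with q ≥ p (one exists because there are infinitely many primes) and let s = a^q. Then s ∈ L and |s| = q ≥ p.
By the pumping lemma, s = xyz for some x, y, z with |xy| ≤ p, |y| ≥ 1, and xy^i z ∈ L for every i ≥ 0.
Here y = a^k for some k with 1 ≤ k ≤ p, and xy^i z = a^(q + (i − 1)k) for every i ≥ 0.

Take i = q + 1: |xy^(q+1) z| = q + qk = q(k + 1).
Both factors satisfy q ≥ 2 and k + 1 ≥ 2, so q(k + 1) is composite, and xy^(q+1) z ∉ L.

This contradicts the pumping lemma, which requires xy^i z ∈ L for all i ≥ 0.
Hence L = {a^p : p is prime} is not regular. ∎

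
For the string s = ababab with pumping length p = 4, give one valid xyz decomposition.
x = '', y = 'abab', z = 'ab'

For s = ababab and p = 4, one valid decomposition is:
- x = '' (length 0)
- y = 'abab' (length 4)
- z = 'ab' (length 2)

Verification:
- xyz = '' + 'abab' + 'ab' = ababab ✓
- |xy| = 4 ≤ 4 ✓
- |y| = 4 > 0 ✓

All pumping lemma constraints are satisfied.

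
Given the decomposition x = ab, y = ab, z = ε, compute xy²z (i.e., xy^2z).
ababab

Given x = 'ab', y = 'ab', z = '' and i = 2:

xy^2z = x + y·y·...·y (2 times) + z
       = 'ab' + 'ab'^2 + ''
       = 'ab' + 'abab' + ''
       = 'ababab'

The pumped string is 'ababab' with length 6.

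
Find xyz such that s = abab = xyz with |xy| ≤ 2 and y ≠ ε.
x = 'a', y = 'b', z = 'ab'

For s = abab and p = 2, one valid decomposition is:
- x = 'a' (length 1)
- y = 'b' (length 1)
- z = 'ab' (length 2)

Verification:
- xyz = 'a' + 'b' + 'ab' = abab ✓
- |xy| = 2 ≤ 2 ✓
- |y| = 1 > 0 ✓

All pumping lemma constraints are satisfied.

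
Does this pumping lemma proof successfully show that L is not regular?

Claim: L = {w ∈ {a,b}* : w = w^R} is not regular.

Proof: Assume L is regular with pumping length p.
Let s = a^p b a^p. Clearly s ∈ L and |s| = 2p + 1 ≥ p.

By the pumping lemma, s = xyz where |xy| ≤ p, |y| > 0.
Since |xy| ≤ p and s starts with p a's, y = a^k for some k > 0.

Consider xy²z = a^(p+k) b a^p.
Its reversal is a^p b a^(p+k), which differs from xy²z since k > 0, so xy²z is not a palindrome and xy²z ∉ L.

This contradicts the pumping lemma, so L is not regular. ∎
The proof is correct.

This proof is valid because:
1. s = a^p b a^p is in L and is chosen in terms of p, so |s| ≥ p holds for every p
2. The decomposition analysis is correct: |xy| ≤ p forces y to lie inside the leading a's
3. The contradiction is valid: a^(p+k) b a^p has more a's before the b than after it, so it is not a palindrome
4. The conclusion follows logically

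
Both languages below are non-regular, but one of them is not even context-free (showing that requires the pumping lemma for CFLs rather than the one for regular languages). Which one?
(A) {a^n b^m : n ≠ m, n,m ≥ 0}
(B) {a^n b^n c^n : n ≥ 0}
(B) {a^n b^n c^n : n ≥ 0}

(B) {a^n b^n c^n : n ≥ 0} requires the CFL pumping lemma.

- {a^n b^m : n ≠ m, n,m ≥ 0} is context-free (but not regular)
  • Can be shown non-regular with the regular pumping lemma
  • After pumping a's, we can make n = m

- {a^n b^n c^n : n ≥ 0} is NOT context-free
  • Requires the CFL pumping lemma to prove
  • Cannot maintain three equal counts simultaneously

The CFL pumping lemma is "stronger" in that it can prove non-membership
in the larger class of context-free languages.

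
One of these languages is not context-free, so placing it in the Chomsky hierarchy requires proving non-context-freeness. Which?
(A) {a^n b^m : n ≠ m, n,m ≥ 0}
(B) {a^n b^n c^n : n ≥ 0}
(B) {a^n b^n c^n : n ≥ 0}

(B) {a^n b^n c^n : n ≥ 0} requires the CFL pumping lemma.

- {a^n b^m : n ≠ m, n,m ≥ 0} is context-free (but not regular)
  • Can be shown non-regular with the regular pumping lemma
  • After pumping a's, we can make n = m

- {a^n b^n c^n : n ≥ 0} is NOT context-free
  • Requires the CFL pumping lemma to prove
  • Cannot maintain three equal counts simultaneously

The CFL pumping lemma is "stronger" in that it can prove non-membership
in the larger class of context-free languages.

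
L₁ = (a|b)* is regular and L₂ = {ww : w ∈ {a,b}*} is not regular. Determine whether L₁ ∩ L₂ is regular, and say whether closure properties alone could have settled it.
No — L₁ ∩ L₂ is not regular.

(a|b)* is all strings over {a,b}, so L₁ ∩ L₂ = {ww : w ∈ {a,b}*} = L₂ itself, which is not regular (pump s = a^p b a^p b).

Note that the bare facts "L₁ regular, L₂ non-regular" do not settle the question by themselves: the closure of regular languages under ∪, ∩, complement and difference applies only when BOTH operands are regular. With a non-regular operand the result can come out regular or non-regular depending on the specific languages, so one has to work out L₁ ∩ L₂ for this particular pair, as above.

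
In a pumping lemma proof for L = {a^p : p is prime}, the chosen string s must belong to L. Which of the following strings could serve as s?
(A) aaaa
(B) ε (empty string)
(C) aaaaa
(C) aaaaa

The pumping lemma is applied to a string s that lies in L, so first check membership of each option:
- (A) aaaa has length 4 = 2 × 2, which is not prime, so it is not in L ✗
- (B) ε has length 0, which is not prime, so it is not in L ✗
- (C) aaaaa has length 5, which is prime, so it is in L ✓

Only (C) aaaaa is in L, so it is the only candidate that could play the role of s.
(In a complete proof one picks s in terms of the pumping length p so that |s| ≥ p is guaranteed; a fixed string like aaaaa illustrates the shape of such an s.)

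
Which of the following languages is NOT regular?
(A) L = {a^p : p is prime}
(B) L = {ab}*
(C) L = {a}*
(A) {a^p : p is prime}

(A) L = {a^p : p is prime} is NOT regular.

The pumping lemma can be used to prove this:
After pumping, the length becomes composite

The other languages are regular because they can be recognized by finite automata.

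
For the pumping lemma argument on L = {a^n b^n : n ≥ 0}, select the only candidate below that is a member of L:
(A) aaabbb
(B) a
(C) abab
(A) aaabbb

The pumping lemma is applied to a string s that lies in L, so first check membership of each option:
- (A) aaabbb = a^3 b^3 has equal counts (3 = 3), so it is in L ✓
- (B) a has 1 a's and 0 b's; 1 ≠ 0, so it is not in L ✗
- (C) abab has an a after a b, so it is not of the form a^n b^n and is not in L ✗

Only (A) aaabbb is in L, so it is the only candidate that could play the role of s.
(In a complete proof one picks s in terms of the pumping length p so that |s| ≥ p is guaranteed; a fixed string like aaabbb illustrates the shape of such an s.)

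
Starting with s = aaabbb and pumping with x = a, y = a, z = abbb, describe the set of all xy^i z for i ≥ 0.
{xy^i z : i ≥ 0} = {a^(2+i) b^3 : i ≥ 0} = {aabbb, aaabbb, aaaabbb, ...}

With x = a, y = a, z = abbb: Starting with aaabbb and pumping the second 'a', we get strings with 2+i a's followed by 3 b's for i = 0, 1, 2, ...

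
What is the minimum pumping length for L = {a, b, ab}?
p = 3

For a finite language L, the pumping lemma holds vacuously if p > max|s| for s ∈ L.

The longest string in L = {a, b, ab} has length 2.
If p = 3, then no string s ∈ L has |s| ≥ p, so the condition is vacuously true.

The minimum pumping length is p = 3.

Why no smaller p works: for any p ≤ 2, the longest string s ∈ L has |s| = 2 ≥ p, so it would
have to be pumpable; but pumping up (i = 2, 3, ...) produces ever longer strings, which cannot all lie in the
finite language L. So the pumping property fails for every p ≤ 2.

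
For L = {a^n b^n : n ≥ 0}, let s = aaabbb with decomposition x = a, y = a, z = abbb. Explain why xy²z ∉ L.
xy²z = aaaabbb ∉ L

Pumping with i = 2 replaces y = a by y² = aa:
- Original: s = xyz = aaabbb; aaabbb = a^3 b^3 has equal counts (3 = 3), so it is in L
- Pumped: xy²z = a · aa · abbb = aaaabbb
- aaaabbb has 4 a's and 3 b's; 4 ≠ 3, so it is not in L

The pumping lemma would require xy²z ∈ L, so this decomposition yields a contradiction.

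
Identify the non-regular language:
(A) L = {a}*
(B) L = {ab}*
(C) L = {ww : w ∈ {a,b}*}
(C) {ww : w ∈ {a,b}*}

(C) L = {ww : w ∈ {a,b}*} is NOT regular.

The pumping lemma can be used to prove this:
After pumping, the two halves no longer match

The other languages are regular because they can be recognized by finite automata.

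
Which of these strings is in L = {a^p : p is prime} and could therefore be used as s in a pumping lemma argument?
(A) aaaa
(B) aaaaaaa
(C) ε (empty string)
(B) aaaaaaa

The pumping lemma is applied to a string s that lies in L, so first check membership of each option:
- (A) aaaa has length 4 = 2 × 2, which is not prime, so it is not in L ✗
- (B) aaaaaaa has length 7, which is prime, so it is in L ✓
- (C) ε has length 0, which is not prime, so it is not in L ✗

Only (B) aaaaaaa is in L, so it is the only candidate that could play the role of s.
(In a complete proof one picks s in terms of the pumping length p so that |s| ≥ p is guaranteed; a fixed string like aaaaaaa illustrates the shape of such an s.)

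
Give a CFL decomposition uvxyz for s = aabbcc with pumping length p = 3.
u='aa', v='b', x='b', y='c', z='c'

For s = aabbcc with pumping length p = 3:

One valid decomposition:
- u = 'aa'
- v = 'b'
- x = 'b'
- y = 'c'
- z = 'c'

Verification:
- uvxyz = 'aa' + 'b' + 'b' + 'c' + 'c' = aabbcc ✓
- |vxy| = |'bbc'| = 3 ≤ 3 ✓
- |vy| = |'bc'| = 2 > 0 ✓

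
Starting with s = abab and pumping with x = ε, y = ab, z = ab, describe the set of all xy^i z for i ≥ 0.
{xy^i z : i ≥ 0} = {(ab)^(i+1) : i ≥ 0} = {ab, abab, ababab, ...}

With x = ε, y = ab, z = ab: Pumping 'ab' gives strings of alternating a's and b's.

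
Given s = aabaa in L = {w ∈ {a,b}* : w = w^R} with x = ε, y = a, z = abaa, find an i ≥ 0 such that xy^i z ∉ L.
i = 0

xy⁰z = ε · ε · abaa = abaa; abaa reversed is aaba ≠ abaa, so it is not a palindrome and is not in L.
(Other choices also work, e.g. i = 2, 3; only i = 1 is guaranteed to stay in L since xy¹z = s.)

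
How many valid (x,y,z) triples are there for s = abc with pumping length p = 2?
3

For s = 'abc' with pumping length p = 2:

Constraints: |xy| ≤ 2, |y| > 0

Valid decompositions (|xy| ≤ p, |y| ≥ 1):
  • x='', y='a', z='bc'
  • x='a', y='b', z='c'
  • x='', y='ab', z='c'

Total count: 3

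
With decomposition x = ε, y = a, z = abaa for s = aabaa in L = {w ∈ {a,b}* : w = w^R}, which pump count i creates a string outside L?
i = 2

xy²z = ε · aa · abaa = aaabaa; aaabaa reversed is aabaaa ≠ aaabaa, so it is not a palindrome and is not in L.
(Other choices also work, e.g. i = 0, 3; only i = 1 is guaranteed to stay in L since xy¹z = s.)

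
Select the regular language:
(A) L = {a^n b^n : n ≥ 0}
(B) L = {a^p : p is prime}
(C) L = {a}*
(C) {a}*

(C) L = {a}* is regular.

This can be recognized by a finite automaton (DFA/NFA).
Regular expressions like {a}* define regular languages.

The other choices are not regular:
- {a^p : p is prime}: After pumping, the length becomes composite
- {a^n b^n : n ≥ 0}: After pumping, the number of a's and b's become unequal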